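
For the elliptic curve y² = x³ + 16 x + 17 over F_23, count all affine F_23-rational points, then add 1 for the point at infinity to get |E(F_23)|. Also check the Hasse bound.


Affine points = {(3, 0), (7, 9), (7, 14), (8, 6), (8, 17), (9, 4), (9, 19), (10, 2), (10, 21), (11, 11), (11, 12), (14, 8), (14, 15), (17, 2), (17, 21), (19, 2), (19, 21), (21, 0), (22, 0)}; affine count = 19; |E(F_23)| = 20.

Discriminant check: Δ ∝ 4a³ + 27b² = 4·16³ + 27·17² = 4·4096 + 27·289 ≡ 14 (mod 23). Nonzero ⇒ E is nonsingular.
For each x ∈ F_23, compute rhs = x³ + 16·x + 17 mod 23, then count y ∈ F_23 with y² ≡ rhs.
  x = 0: rhs = 17, matching y values: none (0 points).
  x = 1: rhs = 11, matching y values: none (0 points).
  x = 2: rhs = 11, matching y values: none (0 points).
  x = 3: rhs = 0, matching y values: 0 (1 points).
  x = 4: rhs = 7, matching y values: none (0 points).
  x = 5: rhs = 15, matching y values: none (0 points).
  x = 6: rhs = 7, matching y values: none (0 points).
  x = 7: rhs = 12, matching y values: 9, 14 (2 points).
  x = 8: rhs = 13, matching y values: 6, 17 (2 points).
  x = 9: rhs = 16, matching y values: 4, 19 (2 points).
  x = 10: rhs = 4, matching y values: 2, 21 (2 points).
  x = 11: rhs = 6, matching y values: 11, 12 (2 points).
  x = 12: rhs = 5, matching y values: none (0 points).
  x = 13: rhs = 7, matching y values: none (0 points).
  x = 14: rhs = 18, matching y values: 8, 15 (2 points).
  x = 15: rhs = 21, matching y values: none (0 points).
  x = 16: rhs = 22, matching y values: none (0 points).
  x = 17: rhs = 4, matching y values: 2, 21 (2 points).
  x = 18: rhs = 19, matching y values: none (0 points).
  x = 19: rhs = 4, matching y values: 2, 21 (2 points).
  x = 20: rhs = 11, matching y values: none (0 points).
  x = 21: rhs = 0, matching y values: 0 (1 points).
  x = 22: rhs = 0, matching y values: 0 (1 points).
Total affine count: 19.
Full point count |E(F_23)| = 19 + 1 = 20.
Hasse bound: |20 − (23+1)| = |-4| = 4 ≤ 2√23 ≈ 9.5917 ✓.


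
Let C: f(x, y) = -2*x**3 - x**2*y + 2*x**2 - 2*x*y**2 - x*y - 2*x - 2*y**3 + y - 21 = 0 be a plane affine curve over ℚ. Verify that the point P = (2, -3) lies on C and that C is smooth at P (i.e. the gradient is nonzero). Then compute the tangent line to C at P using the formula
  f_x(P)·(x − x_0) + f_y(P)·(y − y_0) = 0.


Tangent line at P: -21*x - 35*y - 63 = 0.

Step 1: f(2, -3) = 0, so P lies on C.
Step 2: partial derivatives
  f_x(x, y) = -6*x**2 - 2*x*y + 4*x - 2*y**2 - y - 2, f_y(x, y) = -x**2 - 4*x*y - x - 6*y**2 + 1.
  f_x(P) = -21, f_y(P) = -35 (gradient nonzero, so P is smooth).
Step 3: tangent line at P: -21·(x − 2) + -35·(y − -3) = 0.
Expanding: -21*x - 35*y - 63 = 0.


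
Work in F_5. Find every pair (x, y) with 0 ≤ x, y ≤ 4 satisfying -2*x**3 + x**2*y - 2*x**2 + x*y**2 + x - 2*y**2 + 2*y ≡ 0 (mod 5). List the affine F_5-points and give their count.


Affine F_5-points: {(0, 0), (0, 1), (2, 2)}; count = 3.

For each of the 25 pairs (x, y) ∈ F_5², evaluate f(x, y) mod 5. Record the zeros.
  x = 0: [0↦0, 1↦0, 2↦1, 3↦3, 4↦1]  zeros at y ∈ {0, 1}
  x = 1: [0↦2, 1↦4, 2↦4, 3↦2, 4↦3]  zeros at y ∈ ∅
  x = 2: [0↦3, 1↦4, 2↦0, 3↦1, 4↦2]  zeros at y ∈ {2}
  x = 3: [0↦1, 1↦3, 2↦2, 3↦3, 4↦1]  zeros at y ∈ ∅
  x = 4: [0↦4, 1↦4, 2↦3, 3↦1, 4↦3]  zeros at y ∈ ∅
Collecting zeros: affine points = {(0, 0), (0, 1), (2, 2)}.
Total count |C(F_5)_aff| = 3.


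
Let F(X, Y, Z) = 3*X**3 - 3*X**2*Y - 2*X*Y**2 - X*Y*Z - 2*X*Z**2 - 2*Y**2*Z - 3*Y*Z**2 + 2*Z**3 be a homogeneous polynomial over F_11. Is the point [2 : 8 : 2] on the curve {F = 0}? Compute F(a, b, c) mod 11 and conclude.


F(2,8,2) ≡ 3 (mod 11); P is NOT on the curve.

Evaluate F(2, 8, 2) term-by-term (mod 11).
  3*X**3 ↦ 3·8·1·1 = 24
  -3*X**2*Y ↦ -3·4·8·1 = -96
  -2*X*Y**2 ↦ -2·2·64·1 = -256
  -X*Y*Z ↦ -1·2·8·2 = -32
  -2*X*Z**2 ↦ -2·2·1·4 = -16
  -2*Y**2*Z ↦ -2·1·64·2 = -256
  -3*Y*Z**2 ↦ -3·1·8·4 = -96
  2*Z**3 ↦ 2·1·1·8 = 16
Sum: F(2, 8, 2) = (24) + (-96) + (-256) + (-32) + (-16) + (-256) + (-96) + (16) = -712.
Reducing mod 11: -712 ≡ 3 (mod 11).
Since F(a, b, c) ≡ 3 ≠ 0 (mod 11), P does NOT lie on the curve.


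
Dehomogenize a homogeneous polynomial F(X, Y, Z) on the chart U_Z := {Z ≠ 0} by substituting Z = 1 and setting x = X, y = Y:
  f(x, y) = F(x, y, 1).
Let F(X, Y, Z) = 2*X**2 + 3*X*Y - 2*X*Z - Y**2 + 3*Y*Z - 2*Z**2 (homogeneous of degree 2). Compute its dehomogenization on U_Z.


f(x, y) = 2*x**2 + 3*x*y - 2*x - y**2 + 3*y - 2

On U_Z we set Z = 1. Each monomial c·X^i·Y^j·Z^k in F becomes c·x^i·y^j·1^k = c·x^i·y^j.
Substituting Z = 1: F(X, Y, 1) = 2*x**2 + 3*x*y - 2*x - y**2 + 3*y - 2.
Note: deg(f) ≤ deg(F) = 2; strict inequality happens when F is divisible by Z (lost terms).


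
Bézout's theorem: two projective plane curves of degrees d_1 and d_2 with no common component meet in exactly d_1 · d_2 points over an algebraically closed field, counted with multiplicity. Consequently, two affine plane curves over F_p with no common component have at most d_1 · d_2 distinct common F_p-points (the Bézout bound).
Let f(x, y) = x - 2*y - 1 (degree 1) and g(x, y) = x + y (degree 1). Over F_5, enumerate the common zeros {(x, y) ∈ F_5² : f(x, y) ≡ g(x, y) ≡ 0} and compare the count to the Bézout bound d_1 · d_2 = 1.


Common zeros: {(2, 3)}; count = 1; Bézout bound = 1.

deg(f) = 1, deg(g) = 1, so Bézout bound = 1.
Scan x ∈ F_5. For each x, list the y ∈ F_5 with f(x, y) ≡ 0 and those with g(x, y) ≡ 0 (mod 5); the common zeros in that column are the intersection.
  x = 0: f ≡ 0 at y ∈ {2}; g ≡ 0 at y ∈ {0}; common: ∅.
  x = 1: f ≡ 0 at y ∈ {0}; g ≡ 0 at y ∈ {4}; common: ∅.
  x = 2: f ≡ 0 at y ∈ {3}; g ≡ 0 at y ∈ {3}; common: {3}.
  x = 3: f ≡ 0 at y ∈ {1}; g ≡ 0 at y ∈ {2}; common: ∅.
  x = 4: f ≡ 0 at y ∈ {4}; g ≡ 0 at y ∈ {1}; common: ∅.
Collecting: common zeros = {(2, 3)}, so the count is 1.
Comparison with the Bézout bound: 1 ≤ 1 = deg(f)·deg(g), as expected for curves with no common component (the bound is attained).


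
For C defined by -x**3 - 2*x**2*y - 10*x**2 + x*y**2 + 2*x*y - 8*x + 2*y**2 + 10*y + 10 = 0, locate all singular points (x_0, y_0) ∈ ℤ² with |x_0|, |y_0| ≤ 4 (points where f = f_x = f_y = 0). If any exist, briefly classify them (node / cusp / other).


Singular points: {(-1, -3)}; classification: node.

Compute partial derivatives:
  f_x = -3*x**2 - 4*x*y - 20*x + y**2 + 2*y - 8.
  f_y = -2*x**2 + 2*x*y + 2*x + 4*y + 10.
Scan x_0 ∈ {−4, ..., 4}. For each x_0, f_y(x_0, y) is a polynomial in y; find its integer roots y ∈ {−4, ..., 4}, then test f_x and f at those candidates.
  x = -4: f_y(-4, y) = -4*y - 30; no integer root y with |y| ≤ 4.
  x = -3: f_y(-3, y) = -2*y - 14; no integer root y with |y| ≤ 4.
  x = -2: f_y(-2, y) = -2; no integer root y with |y| ≤ 4.
  x = -1: f_y(-1, y) = 2*y + 6; vanishes at y ∈ {-3}. (-1, -3): f_x = 0, f = 0 — SINGULAR.
  x = 0: f_y(0, y) = 4*y + 10; no integer root y with |y| ≤ 4.
  x = 1: f_y(1, y) = 6*y + 10; no integer root y with |y| ≤ 4.
  x = 2: f_y(2, y) = 8*y + 6; no integer root y with |y| ≤ 4.
  x = 3: f_y(3, y) = 10*y - 2; no integer root y with |y| ≤ 4.
  x = 4: f_y(4, y) = 12*y - 14; no integer root y with |y| ≤ 4.
Only singular point on the grid: (-1, -3).
Classify: substitute x = -1 + u, y = -3 + v and expand: f = -u**3 - 2*u**2*v - u**2 + u*v**2 + v**2.
No constant or linear terms (consistent with a singular point). Quadratic part: -u**2 + v**2. Cubic part: -u**3 - 2*u**2*v + u*v**2.
The quadratic part v**2 - u**2 = (v − u)(v + u) splits into two distinct linear factors, so there are two distinct tangent lines y − -3 = ±(x − -1) — this is a node (ordinary double point).
Classification: node.


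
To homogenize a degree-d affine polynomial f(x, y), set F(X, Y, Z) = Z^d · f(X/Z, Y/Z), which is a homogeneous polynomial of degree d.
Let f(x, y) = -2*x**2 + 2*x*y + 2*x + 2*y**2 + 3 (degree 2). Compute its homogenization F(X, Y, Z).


F(X, Y, Z) = -2*X**2 + 2*X*Y + 2*X*Z + 2*Y**2 + 3*Z**2

deg(f) = 2.
Substitute x = X/Z, y = Y/Z into f, then multiply by Z^2.
  monomial -2·x^2·y^0 ↦ -2·X^2·Y^0·Z^0.
  monomial 2·x^1·y^1 ↦ 2·X^1·Y^1·Z^0.
  monomial 2·x^1·y^0 ↦ 2·X^1·Y^0·Z^1.
  monomial 2·x^0·y^2 ↦ 2·X^0·Y^2·Z^0.
  monomial 3·x^0·y^0 ↦ 3·X^0·Y^0·Z^2.
Collecting: F(X, Y, Z) = -2*X**2 + 2*X*Y + 2*X*Z + 2*Y**2 + 3*Z**2.


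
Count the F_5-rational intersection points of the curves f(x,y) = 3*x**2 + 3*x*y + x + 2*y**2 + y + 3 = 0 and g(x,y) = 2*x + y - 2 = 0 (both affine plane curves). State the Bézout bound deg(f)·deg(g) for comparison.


Common zeros: {(3, 1)}; count = 1; Bézout bound = 2.

deg(f) = 2, deg(g) = 1, so Bézout bound = 2.
Scan x ∈ F_5. For each x, list the y ∈ F_5 with f(x, y) ≡ 0 and those with g(x, y) ≡ 0 (mod 5); the common zeros in that column are the intersection.
  x = 0: f ≡ 0 at y ∈ ∅; g ≡ 0 at y ∈ {2}; common: ∅.
  x = 1: f ≡ 0 at y ∈ {4}; g ≡ 0 at y ∈ {0}; common: ∅.
  x = 2: f ≡ 0 at y ∈ ∅; g ≡ 0 at y ∈ {3}; common: ∅.
  x = 3: f ≡ 0 at y ∈ {1, 4}; g ≡ 0 at y ∈ {1}; common: {1}.
  x = 4: f ≡ 0 at y ∈ {0, 1}; g ≡ 0 at y ∈ {4}; common: ∅.
Collecting: common zeros = {(3, 1)}, so the count is 1.
Comparison with the Bézout bound: 1 ≤ 2 = deg(f)·deg(g), as expected for curves with no common component (the affine F_5-count falls short of the bound because intersections may lie at infinity, over extension fields, or carry multiplicity).


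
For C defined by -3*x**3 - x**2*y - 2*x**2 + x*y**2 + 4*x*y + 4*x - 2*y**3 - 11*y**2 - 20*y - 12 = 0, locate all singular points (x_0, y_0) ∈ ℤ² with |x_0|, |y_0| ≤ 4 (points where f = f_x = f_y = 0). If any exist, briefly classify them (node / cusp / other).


Singular points: {(0, -2)}; classification: cusp.

Compute partial derivatives:
  f_x = -9*x**2 - 2*x*y - 4*x + y**2 + 4*y + 4.
  f_y = -x**2 + 2*x*y + 4*x - 6*y**2 - 22*y - 20.
Scan x_0 ∈ {−4, ..., 4}. For each x_0, f_y(x_0, y) is a polynomial in y; find its integer roots y ∈ {−4, ..., 4}, then test f_x and f at those candidates.
  x = -4: f_y(-4, y) = -6*y**2 - 30*y - 52; no integer root y with |y| ≤ 4.
  x = -3: f_y(-3, y) = -6*y**2 - 28*y - 41; no integer root y with |y| ≤ 4.
  x = -2: f_y(-2, y) = -6*y**2 - 26*y - 32; no integer root y with |y| ≤ 4.
  x = -1: f_y(-1, y) = -6*y**2 - 24*y - 25; no integer root y with |y| ≤ 4.
  x = 0: f_y(0, y) = -6*y**2 - 22*y - 20; vanishes at y ∈ {-2}. (0, -2): f_x = 0, f = 0 — SINGULAR.
  x = 1: f_y(1, y) = -6*y**2 - 20*y - 17; no integer root y with |y| ≤ 4.
  x = 2: f_y(2, y) = -6*y**2 - 18*y - 16; no integer root y with |y| ≤ 4.
  x = 3: f_y(3, y) = -6*y**2 - 16*y - 17; no integer root y with |y| ≤ 4.
  x = 4: f_y(4, y) = -6*y**2 - 14*y - 20; no integer root y with |y| ≤ 4.
Only singular point on the grid: (0, -2).
Classify: substitute x = 0 + u, y = -2 + v and expand: f = -3*u**3 - u**2*v + u*v**2 - 2*v**3 + v**2.
No constant or linear terms (consistent with a singular point). Quadratic part: v**2. Cubic part: -3*u**3 - u**2*v + u*v**2 - 2*v**3.
The quadratic part v**2 is a perfect square, so there is a single (double) tangent line v = 0, i.e. y = -2. Restricting the cubic part to that line (v = 0) leaves -3*u**3 ≠ 0, so f is not divisible by v and the branch is v² ≈ 3*u**3 to lowest order — this is a cusp.
Classification: cusp.


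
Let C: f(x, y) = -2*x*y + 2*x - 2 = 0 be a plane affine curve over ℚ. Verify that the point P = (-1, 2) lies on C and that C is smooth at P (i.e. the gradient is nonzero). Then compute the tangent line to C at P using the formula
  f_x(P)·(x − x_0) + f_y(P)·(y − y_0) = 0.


Tangent line at P: -2*x + 2*y - 6 = 0.

Step 1: f(-1, 2) = 0, so P lies on C.
Step 2: partial derivatives
  f_x(x, y) = 2 - 2*y, f_y(x, y) = -2*x.
  f_x(P) = -2, f_y(P) = 2 (gradient nonzero, so P is smooth).
Step 3: tangent line at P: -2·(x − -1) + 2·(y − 2) = 0.
Expanding: -2*x + 2*y - 6 = 0.


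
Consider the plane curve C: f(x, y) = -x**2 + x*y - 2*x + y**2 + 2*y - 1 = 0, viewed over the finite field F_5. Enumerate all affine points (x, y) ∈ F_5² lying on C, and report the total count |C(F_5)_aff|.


Affine F_5-points: {(1, 1), (3, 1), (3, 4), (4, 0), (4, 4)}; count = 5.

For each of the 25 pairs (x, y) ∈ F_5², evaluate f(x, y) mod 5. Record the zeros.
  x = 0: [0↦4, 1↦2, 2↦2, 3↦4, 4↦3]  zeros at y ∈ ∅
  x = 1: [0↦1, 1↦0, 2↦1, 3↦4, 4↦4]  zeros at y ∈ {1}
  x = 2: [0↦1, 1↦1, 2↦3, 3↦2, 4↦3]  zeros at y ∈ ∅
  x = 3: [0↦4, 1↦0, 2↦3, 3↦3, 4↦0]  zeros at y ∈ {1, 4}
  x = 4: [0↦0, 1↦2, 2↦1, 3↦2, 4↦0]  zeros at y ∈ {0, 4}
Collecting zeros: affine points = {(1, 1), (3, 1), (3, 4), (4, 0), (4, 4)}.
Total count |C(F_5)_aff| = 5.


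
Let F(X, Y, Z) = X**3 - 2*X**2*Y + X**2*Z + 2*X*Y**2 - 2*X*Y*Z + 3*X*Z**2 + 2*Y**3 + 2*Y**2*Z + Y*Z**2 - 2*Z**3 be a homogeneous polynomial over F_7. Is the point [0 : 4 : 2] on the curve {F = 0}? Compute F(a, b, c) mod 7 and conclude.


F(0,4,2) ≡ 3 (mod 7); P is NOT on the curve.

Evaluate F(0, 4, 2) term-by-term (mod 7).
  X**3 ↦ 1·0·1·1 = 0
  -2*X**2*Y ↦ -2·0·4·1 = 0
  X**2*Z ↦ 1·0·1·2 = 0
  2*X*Y**2 ↦ 2·0·16·1 = 0
  -2*X*Y*Z ↦ -2·0·4·2 = 0
  3*X*Z**2 ↦ 3·0·1·4 = 0
  2*Y**3 ↦ 2·1·64·1 = 128
  2*Y**2*Z ↦ 2·1·16·2 = 64
  Y*Z**2 ↦ 1·1·4·4 = 16
  -2*Z**3 ↦ -2·1·1·8 = -16
Sum: F(0, 4, 2) = (0) + (0) + (0) + (0) + (0) + (0) + (128) + (64) + (16) + (-16) = 192.
Reducing mod 7: 192 ≡ 3 (mod 7).
Since F(a, b, c) ≡ 3 ≠ 0 (mod 7), P does NOT lie on the curve.


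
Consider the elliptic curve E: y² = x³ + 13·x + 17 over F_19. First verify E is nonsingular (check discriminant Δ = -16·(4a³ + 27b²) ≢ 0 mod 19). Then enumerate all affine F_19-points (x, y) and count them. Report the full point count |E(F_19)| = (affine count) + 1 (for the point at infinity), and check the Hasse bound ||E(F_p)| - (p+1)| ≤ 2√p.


Affine points = {(0, 6), (0, 13), (3, 8), (3, 11), (4, 0), (5, 6), (5, 13), (6, 8), (6, 11), (8, 5), (8, 14), (10, 8), (10, 11), (11, 3), (11, 16), (12, 1), (12, 18), (14, 6), (14, 13)}; affine count = 19; |E(F_19)| = 20.

Discriminant check: Δ ∝ 4a³ + 27b² = 4·13³ + 27·17² = 4·2197 + 27·289 ≡ 4 (mod 19). Nonzero ⇒ E is nonsingular.
For each x ∈ F_19, compute rhs = x³ + 13·x + 17 mod 19, then count y ∈ F_19 with y² ≡ rhs.
  x = 0: rhs = 17, matching y values: 6, 13 (2 points).
  x = 1: rhs = 12, matching y values: none (0 points).
  x = 2: rhs = 13, matching y values: none (0 points).
  x = 3: rhs = 7, matching y values: 8, 11 (2 points).
  x = 4: rhs = 0, matching y values: 0 (1 points).
  x = 5: rhs = 17, matching y values: 6, 13 (2 points).
  x = 6: rhs = 7, matching y values: 8, 11 (2 points).
  x = 7: rhs = 14, matching y values: none (0 points).
  x = 8: rhs = 6, matching y values: 5, 14 (2 points).
  x = 9: rhs = 8, matching y values: none (0 points).
  x = 10: rhs = 7, matching y values: 8, 11 (2 points).
  x = 11: rhs = 9, matching y values: 3, 16 (2 points).
  x = 12: rhs = 1, matching y values: 1, 18 (2 points).
  x = 13: rhs = 8, matching y values: none (0 points).
  x = 14: rhs = 17, matching y values: 6, 13 (2 points).
  x = 15: rhs = 15, matching y values: none (0 points).
  x = 16: rhs = 8, matching y values: none (0 points).
  x = 17: rhs = 2, matching y values: none (0 points).
  x = 18: rhs = 3, matching y values: none (0 points).
Total affine count: 19.
Full point count |E(F_19)| = 19 + 1 = 20.
Hasse bound: |20 − (19+1)| = |0| = 0 ≤ 2√19 ≈ 8.7178 ✓.


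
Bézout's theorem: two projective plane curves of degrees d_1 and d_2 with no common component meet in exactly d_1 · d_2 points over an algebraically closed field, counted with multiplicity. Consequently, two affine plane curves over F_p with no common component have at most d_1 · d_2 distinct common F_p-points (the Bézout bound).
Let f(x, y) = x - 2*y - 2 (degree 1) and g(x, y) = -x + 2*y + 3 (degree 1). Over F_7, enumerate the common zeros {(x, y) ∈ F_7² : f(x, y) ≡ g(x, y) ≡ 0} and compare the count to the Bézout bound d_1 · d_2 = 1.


Common zeros: ∅; count = 0; Bézout bound = 1.

deg(f) = 1, deg(g) = 1, so Bézout bound = 1.
Scan x ∈ F_7. For each x, list the y ∈ F_7 with f(x, y) ≡ 0 and those with g(x, y) ≡ 0 (mod 7); the common zeros in that column are the intersection.
  x = 0: f ≡ 0 at y ∈ {6}; g ≡ 0 at y ∈ {2}; common: ∅.
  x = 1: f ≡ 0 at y ∈ {3}; g ≡ 0 at y ∈ {6}; common: ∅.
  x = 2: f ≡ 0 at y ∈ {0}; g ≡ 0 at y ∈ {3}; common: ∅.
  x = 3: f ≡ 0 at y ∈ {4}; g ≡ 0 at y ∈ {0}; common: ∅.
  x = 4: f ≡ 0 at y ∈ {1}; g ≡ 0 at y ∈ {4}; common: ∅.
  x = 5: f ≡ 0 at y ∈ {5}; g ≡ 0 at y ∈ {1}; common: ∅.
  x = 6: f ≡ 0 at y ∈ {2}; g ≡ 0 at y ∈ {5}; common: ∅.
Collecting: common zeros = ∅, so the count is 0.
Comparison with the Bézout bound: 0 ≤ 1 = deg(f)·deg(g), as expected for curves with no common component (the affine F_7-count falls short of the bound because intersections may lie at infinity, over extension fields, or carry multiplicity).


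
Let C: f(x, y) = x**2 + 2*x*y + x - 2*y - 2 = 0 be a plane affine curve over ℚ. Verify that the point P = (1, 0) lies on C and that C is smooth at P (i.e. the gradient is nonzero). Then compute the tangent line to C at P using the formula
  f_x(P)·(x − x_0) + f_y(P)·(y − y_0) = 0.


Tangent line at P: 3*x - 3 = 0.

Step 1: f(1, 0) = 0, so P lies on C.
Step 2: partial derivatives
  f_x(x, y) = 2*x + 2*y + 1, f_y(x, y) = 2*x - 2.
  f_x(P) = 3, f_y(P) = 0 (gradient nonzero, so P is smooth).
Step 3: tangent line at P: 3·(x − 1) + 0·(y − 0) = 0.
Expanding: 3*x - 3 = 0.


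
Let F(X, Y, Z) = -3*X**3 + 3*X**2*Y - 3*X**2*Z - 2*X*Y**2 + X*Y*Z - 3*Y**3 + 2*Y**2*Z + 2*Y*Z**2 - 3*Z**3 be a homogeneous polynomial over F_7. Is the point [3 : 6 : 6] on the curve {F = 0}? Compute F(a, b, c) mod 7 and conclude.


F(3,6,6) ≡ 2 (mod 7); P is NOT on the curve.

Evaluate F(3, 6, 6) term-by-term (mod 7).
  -3*X**3 ↦ -3·27·1·1 = -81
  3*X**2*Y ↦ 3·9·6·1 = 162
  -3*X**2*Z ↦ -3·9·1·6 = -162
  -2*X*Y**2 ↦ -2·3·36·1 = -216
  X*Y*Z ↦ 1·3·6·6 = 108
  -3*Y**3 ↦ -3·1·216·1 = -648
  2*Y**2*Z ↦ 2·1·36·6 = 432
  2*Y*Z**2 ↦ 2·1·6·36 = 432
  -3*Z**3 ↦ -3·1·1·216 = -648
Sum: F(3, 6, 6) = (-81) + (162) + (-162) + (-216) + (108) + (-648) + (432) + (432) + (-648) = -621.
Reducing mod 7: -621 ≡ 2 (mod 7).
Since F(a, b, c) ≡ 2 ≠ 0 (mod 7), P does NOT lie on the curve.


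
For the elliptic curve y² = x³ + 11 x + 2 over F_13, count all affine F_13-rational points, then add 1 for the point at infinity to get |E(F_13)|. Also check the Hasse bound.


Affine points = {(1, 1), (1, 12), (3, 6), (3, 7), (5, 0), (8, 2), (8, 11), (12, 4), (12, 9)}; affine count = 9; |E(F_13)| = 10.

Discriminant check: Δ ∝ 4a³ + 27b² = 4·11³ + 27·2² = 4·1331 + 27·4 ≡ 11 (mod 13). Nonzero ⇒ E is nonsingular.
For each x ∈ F_13, compute rhs = x³ + 11·x + 2 mod 13, then count y ∈ F_13 with y² ≡ rhs.
  x = 0: rhs = 2, matching y values: none (0 points).
  x = 1: rhs = 1, matching y values: 1, 12 (2 points).
  x = 2: rhs = 6, matching y values: none (0 points).
  x = 3: rhs = 10, matching y values: 6, 7 (2 points).
  x = 4: rhs = 6, matching y values: none (0 points).
  x = 5: rhs = 0, matching y values: 0 (1 points).
  x = 6: rhs = 11, matching y values: none (0 points).
  x = 7: rhs = 6, matching y values: none (0 points).
  x = 8: rhs = 4, matching y values: 2, 11 (2 points).
  x = 9: rhs = 11, matching y values: none (0 points).
  x = 10: rhs = 7, matching y values: none (0 points).
  x = 11: rhs = 11, matching y values: none (0 points).
  x = 12: rhs = 3, matching y values: 4, 9 (2 points).
Total affine count: 9.
Full point count |E(F_13)| = 9 + 1 = 10.
Hasse bound: |10 − (13+1)| = |-4| = 4 ≤ 2√13 ≈ 7.2111 ✓.


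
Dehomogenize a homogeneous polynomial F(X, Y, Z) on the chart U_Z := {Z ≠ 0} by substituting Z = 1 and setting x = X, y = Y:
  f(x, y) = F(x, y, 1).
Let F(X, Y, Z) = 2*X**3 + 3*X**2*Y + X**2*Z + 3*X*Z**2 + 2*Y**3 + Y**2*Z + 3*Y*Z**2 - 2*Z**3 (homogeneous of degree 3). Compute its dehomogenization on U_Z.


f(x, y) = 2*x**3 + 3*x**2*y + x**2 + 3*x + 2*y**3 + y**2 + 3*y - 2

On U_Z we set Z = 1. Each monomial c·X^i·Y^j·Z^k in F becomes c·x^i·y^j·1^k = c·x^i·y^j.
Substituting Z = 1: F(X, Y, 1) = 2*x**3 + 3*x**2*y + x**2 + 3*x + 2*y**3 + y**2 + 3*y - 2.
Note: deg(f) ≤ deg(F) = 3; strict inequality happens when F is divisible by Z (lost terms).


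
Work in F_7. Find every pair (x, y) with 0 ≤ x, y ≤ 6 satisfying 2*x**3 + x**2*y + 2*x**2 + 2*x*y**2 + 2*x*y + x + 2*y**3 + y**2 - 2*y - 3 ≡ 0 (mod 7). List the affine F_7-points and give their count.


Affine F_7-points: {(0, 4), (1, 4), (2, 3), (3, 4), (4, 0)}; count = 5.

For each of the 49 pairs (x, y) ∈ F_7², evaluate f(x, y) mod 7. Record the zeros.
  x = 0: [0↦4, 1↦5, 2↦6, 3↦5, 4↦0, 5↦3, 6↦5]  zeros at y ∈ {4}
  x = 1: [0↦2, 1↦1, 2↦4, 3↦2, 4↦0, 5↦3, 6↦2]  zeros at y ∈ {4}
  x = 2: [0↦2, 1↦1, 2↦1, 3↦0, 4↦3, 5↦1, 6↦6]  zeros at y ∈ {3}
  x = 3: [0↦2, 1↦3, 2↦2, 3↦4, 4↦0, 5↦2, 6↦1]  zeros at y ∈ {4}
  x = 4: [0↦0, 1↦5, 2↦5, 3↦5, 4↦3, 5↦4, 6↦6]  zeros at y ∈ {0}
  x = 5: [0↦1, 1↦5, 2↦1, 3↦1, 4↦3, 5↦5, 6↦5]  zeros at y ∈ ∅
  x = 6: [0↦3, 1↦1, 2↦2, 3↦4, 4↦5, 5↦3, 6↦3]  zeros at y ∈ ∅
Collecting zeros: affine points = {(0, 4), (1, 4), (2, 3), (3, 4), (4, 0)}.
Total count |C(F_7)_aff| = 5.


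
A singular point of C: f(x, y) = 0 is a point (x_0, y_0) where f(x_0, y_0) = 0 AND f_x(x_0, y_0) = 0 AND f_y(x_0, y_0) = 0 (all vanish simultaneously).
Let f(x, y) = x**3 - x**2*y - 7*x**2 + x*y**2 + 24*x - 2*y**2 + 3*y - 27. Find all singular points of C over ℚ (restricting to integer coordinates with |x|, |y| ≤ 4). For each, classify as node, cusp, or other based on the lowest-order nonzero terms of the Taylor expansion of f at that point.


Singular points: {(3, 3)}; classification: node.

Compute partial derivatives:
  f_x = 3*x**2 - 2*x*y - 14*x + y**2 + 24.
  f_y = -x**2 + 2*x*y - 4*y + 3.
Scan x_0 ∈ {−4, ..., 4}. For each x_0, f_y(x_0, y) is a polynomial in y; find its integer roots y ∈ {−4, ..., 4}, then test f_x and f at those candidates.
  x = -4: f_y(-4, y) = -12*y - 13; no integer root y with |y| ≤ 4.
  x = -3: f_y(-3, y) = -10*y - 6; no integer root y with |y| ≤ 4.
  x = -2: f_y(-2, y) = -8*y - 1; no integer root y with |y| ≤ 4.
  x = -1: f_y(-1, y) = 2 - 6*y; no integer root y with |y| ≤ 4.
  x = 0: f_y(0, y) = 3 - 4*y; no integer root y with |y| ≤ 4.
  x = 1: f_y(1, y) = 2 - 2*y; vanishes at y ∈ {1}. (1, 1): f_x = 12 ≠ 0.
  x = 2: f_y(2, y) = -1; no integer root y with |y| ≤ 4.
  x = 3: f_y(3, y) = 2*y - 6; vanishes at y ∈ {3}. (3, 3): f_x = 0, f = 0 — SINGULAR.
  x = 4: f_y(4, y) = 4*y - 13; no integer root y with |y| ≤ 4.
Only singular point on the grid: (3, 3).
Classify: substitute x = 3 + u, y = 3 + v and expand: f = u**3 - u**2*v - u**2 + u*v**2 + v**2.
No constant or linear terms (consistent with a singular point). Quadratic part: -u**2 + v**2. Cubic part: u**3 - u**2*v + u*v**2.
The quadratic part v**2 - u**2 = (v − u)(v + u) splits into two distinct linear factors, so there are two distinct tangent lines y − 3 = ±(x − 3) — this is a node (ordinary double point).
Classification: node.


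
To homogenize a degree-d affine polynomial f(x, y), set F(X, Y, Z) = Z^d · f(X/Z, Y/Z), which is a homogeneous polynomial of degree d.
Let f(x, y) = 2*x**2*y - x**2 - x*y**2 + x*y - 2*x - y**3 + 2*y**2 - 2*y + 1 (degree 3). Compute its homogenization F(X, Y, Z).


F(X, Y, Z) = 2*X**2*Y - X**2*Z - X*Y**2 + X*Y*Z - 2*X*Z**2 - Y**3 + 2*Y**2*Z - 2*Y*Z**2 + Z**3

deg(f) = 3.
Substitute x = X/Z, y = Y/Z into f, then multiply by Z^3.
  monomial 2·x^2·y^1 ↦ 2·X^2·Y^1·Z^0.
  monomial -1·x^2·y^0 ↦ -1·X^2·Y^0·Z^1.
  monomial -1·x^1·y^2 ↦ -1·X^1·Y^2·Z^0.
  monomial 1·x^1·y^1 ↦ 1·X^1·Y^1·Z^1.
  monomial -2·x^1·y^0 ↦ -2·X^1·Y^0·Z^2.
  monomial -1·x^0·y^3 ↦ -1·X^0·Y^3·Z^0.
  monomial 2·x^0·y^2 ↦ 2·X^0·Y^2·Z^1.
  monomial -2·x^0·y^1 ↦ -2·X^0·Y^1·Z^2.
  monomial 1·x^0·y^0 ↦ 1·X^0·Y^0·Z^3.
Collecting: F(X, Y, Z) = 2*X**2*Y - X**2*Z - X*Y**2 + X*Y*Z - 2*X*Z**2 - Y**3 + 2*Y**2*Z - 2*Y*Z**2 + Z**3.


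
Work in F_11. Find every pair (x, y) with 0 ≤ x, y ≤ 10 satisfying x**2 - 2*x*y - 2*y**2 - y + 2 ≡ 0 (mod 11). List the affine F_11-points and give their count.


Affine F_11-points: {(1, 2), (3, 0), (3, 2), (4, 5), (4, 7), (6, 5), (8, 0), (8, 8), (10, 7), (10, 10)}; count = 10.

For each of the 121 pairs (x, y) ∈ F_11², evaluate f(x, y) mod 11. Record the zeros.
  x = 0: [0↦2, 1↦10, 2↦3, 3↦3, 4↦10, 5↦2, 6↦1, 7↦7, 8↦9, 9↦7, 10↦1]  zeros at y ∈ ∅
  x = 1: [0↦3, 1↦9, 2↦0, 3↦9, 4↦3, 5↦4, 6↦1, 7↦5, 8↦5, 9↦1, 10↦4]  zeros at y ∈ {2}
  x = 2: [0↦6, 1↦10, 2↦10, 3↦6, 4↦9, 5↦8, 6↦3, 7↦5, 8↦3, 9↦8, 10↦9]  zeros at y ∈ ∅
  x = 3: [0↦0, 1↦2, 2↦0, 3↦5, 4↦6, 5↦3, 6↦7, 7↦7, 8↦3, 9↦6, 10↦5]  zeros at y ∈ {0, 2}
  x = 4: [0↦7, 1↦7, 2↦3, 3↦6, 4↦5, 5↦0, 6↦2, 7↦0, 8↦5, 9↦6, 10↦3]  zeros at y ∈ {5, 7}
  x = 5: [0↦5, 1↦3, 2↦8, 3↦9, 4↦6, 5↦10, 6↦10, 7↦6, 8↦9, 9↦8, 10↦3]  zeros at y ∈ ∅
  x = 6: [0↦5, 1↦1, 2↦4, 3↦3, 4↦9, 5↦0, 6↦9, 7↦3, 8↦4, 9↦1, 10↦5]  zeros at y ∈ {5}
  x = 7: [0↦7, 1↦1, 2↦2, 3↦10, 4↦3, 5↦3, 6↦10, 7↦2, 8↦1, 9↦7, 10↦9]  zeros at y ∈ ∅
  x = 8: [0↦0, 1↦3, 2↦2, 3↦8, 4↦10, 5↦8, 6↦2, 7↦3, 8↦0, 9↦4, 10↦4]  zeros at y ∈ {0, 8}
  x = 9: [0↦6, 1↦7, 2↦4, 3↦8, 4↦8, 5↦4, 6↦7, 7↦6, 8↦1, 9↦3, 10↦1]  zeros at y ∈ ∅
  x = 10: [0↦3, 1↦2, 2↦8, 3↦10, 4↦8, 5↦2, 6↦3, 7↦0, 8↦4, 9↦4, 10↦0]  zeros at y ∈ {7, 10}
Collecting zeros: affine points = {(1, 2), (3, 0), (3, 2), (4, 5), (4, 7), (6, 5), (8, 0), (8, 8), (10, 7), (10, 10)}.
Total count |C(F_11)_aff| = 10.


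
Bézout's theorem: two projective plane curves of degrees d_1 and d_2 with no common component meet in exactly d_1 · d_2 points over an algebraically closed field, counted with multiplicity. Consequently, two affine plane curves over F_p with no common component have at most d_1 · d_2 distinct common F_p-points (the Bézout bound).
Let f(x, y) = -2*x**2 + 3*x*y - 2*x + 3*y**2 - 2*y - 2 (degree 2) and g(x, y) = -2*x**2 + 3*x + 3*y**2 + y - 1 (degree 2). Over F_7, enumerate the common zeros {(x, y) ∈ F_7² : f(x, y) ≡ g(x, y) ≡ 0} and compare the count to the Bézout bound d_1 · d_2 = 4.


Common zeros: {(3, 5), (4, 0)}; count = 2; Bézout bound = 4.

deg(f) = 2, deg(g) = 2, so Bézout bound = 4.
Scan x ∈ F_7. For each x, list the y ∈ F_7 with f(x, y) ≡ 0 and those with g(x, y) ≡ 0 (mod 7); the common zeros in that column are the intersection.
  x = 0: f ≡ 0 at y ∈ {5}; g ≡ 0 at y ∈ ∅; common: ∅.
  x = 1: f ≡ 0 at y ∈ ∅; g ≡ 0 at y ∈ {0, 2}; common: ∅.
  x = 2: f ≡ 0 at y ∈ {0, 1}; g ≡ 0 at y ∈ {4, 5}; common: ∅.
  x = 3: f ≡ 0 at y ∈ {2, 5}; g ≡ 0 at y ∈ {4, 5}; common: {5}.
  x = 4: f ≡ 0 at y ∈ {0, 6}; g ≡ 0 at y ∈ {0, 2}; common: {0}.
  x = 5: f ≡ 0 at y ∈ ∅; g ≡ 0 at y ∈ ∅; common: ∅.
  x = 6: f ≡ 0 at y ∈ {2}; g ≡ 0 at y ∈ ∅; common: ∅.
Collecting: common zeros = {(3, 5), (4, 0)}, so the count is 2.
Comparison with the Bézout bound: 2 ≤ 4 = deg(f)·deg(g), as expected for curves with no common component (the affine F_7-count falls short of the bound because intersections may lie at infinity, over extension fields, or carry multiplicity).


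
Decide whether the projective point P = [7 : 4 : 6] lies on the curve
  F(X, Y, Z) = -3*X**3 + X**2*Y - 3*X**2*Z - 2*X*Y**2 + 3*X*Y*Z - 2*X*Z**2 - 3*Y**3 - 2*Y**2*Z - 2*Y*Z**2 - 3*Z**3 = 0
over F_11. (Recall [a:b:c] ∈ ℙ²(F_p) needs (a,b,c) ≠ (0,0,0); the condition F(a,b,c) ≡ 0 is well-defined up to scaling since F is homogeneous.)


F(7,4,6) ≡ 8 (mod 11); P is NOT on the curve.

Evaluate F(7, 4, 6) term-by-term (mod 11).
  -3*X**3 ↦ -3·343·1·1 = -1029
  X**2*Y ↦ 1·49·4·1 = 196
  -3*X**2*Z ↦ -3·49·1·6 = -882
  -2*X*Y**2 ↦ -2·7·16·1 = -224
  3*X*Y*Z ↦ 3·7·4·6 = 504
  -2*X*Z**2 ↦ -2·7·1·36 = -504
  -3*Y**3 ↦ -3·1·64·1 = -192
  -2*Y**2*Z ↦ -2·1·16·6 = -192
  -2*Y*Z**2 ↦ -2·1·4·36 = -288
  -3*Z**3 ↦ -3·1·1·216 = -648
Sum: F(7, 4, 6) = (-1029) + (196) + (-882) + (-224) + (504) + (-504) + (-192) + (-192) + (-288) + (-648) = -3259.
Reducing mod 11: -3259 ≡ 8 (mod 11).
Since F(a, b, c) ≡ 8 ≠ 0 (mod 11), P does NOT lie on the curve.


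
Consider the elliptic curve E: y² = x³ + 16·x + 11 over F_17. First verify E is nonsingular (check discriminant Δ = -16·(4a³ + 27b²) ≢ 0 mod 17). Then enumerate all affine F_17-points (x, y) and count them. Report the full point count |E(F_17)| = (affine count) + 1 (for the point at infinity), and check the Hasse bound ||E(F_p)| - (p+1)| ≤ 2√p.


Affine points = {(2, 0), (3, 1), (3, 16), (6, 0), (9, 0), (10, 7), (10, 10), (13, 6), (13, 11), (14, 2), (14, 15)}; affine count = 11; |E(F_17)| = 12.

Discriminant check: Δ ∝ 4a³ + 27b² = 4·16³ + 27·11² = 4·4096 + 27·121 ≡ 16 (mod 17). Nonzero ⇒ E is nonsingular.
For each x ∈ F_17, compute rhs = x³ + 16·x + 11 mod 17, then count y ∈ F_17 with y² ≡ rhs.
  x = 0: rhs = 11, matching y values: none (0 points).
  x = 1: rhs = 11, matching y values: none (0 points).
  x = 2: rhs = 0, matching y values: 0 (1 points).
  x = 3: rhs = 1, matching y values: 1, 16 (2 points).
  x = 4: rhs = 3, matching y values: none (0 points).
  x = 5: rhs = 12, matching y values: none (0 points).
  x = 6: rhs = 0, matching y values: 0 (1 points).
  x = 7: rhs = 7, matching y values: none (0 points).
  x = 8: rhs = 5, matching y values: none (0 points).
  x = 9: rhs = 0, matching y values: 0 (1 points).
  x = 10: rhs = 15, matching y values: 7, 10 (2 points).
  x = 11: rhs = 5, matching y values: none (0 points).
  x = 12: rhs = 10, matching y values: none (0 points).
  x = 13: rhs = 2, matching y values: 6, 11 (2 points).
  x = 14: rhs = 4, matching y values: 2, 15 (2 points).
  x = 15: rhs = 5, matching y values: none (0 points).
  x = 16: rhs = 11, matching y values: none (0 points).
Total affine count: 11.
Full point count |E(F_17)| = 11 + 1 = 12.
Hasse bound: |12 − (17+1)| = |-6| = 6 ≤ 2√17 ≈ 8.2462 ✓.


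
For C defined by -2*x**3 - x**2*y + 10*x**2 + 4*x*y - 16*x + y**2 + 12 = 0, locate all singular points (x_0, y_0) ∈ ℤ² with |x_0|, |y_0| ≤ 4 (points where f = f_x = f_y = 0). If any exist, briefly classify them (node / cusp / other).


Singular points: {(2, -2)}; classification: cusp.

Compute partial derivatives:
  f_x = -6*x**2 - 2*x*y + 20*x + 4*y - 16.
  f_y = -x**2 + 4*x + 2*y.
Scan x_0 ∈ {−4, ..., 4}. For each x_0, f_y(x_0, y) is a polynomial in y; find its integer roots y ∈ {−4, ..., 4}, then test f_x and f at those candidates.
  x = -4: f_y(-4, y) = 2*y - 32; no integer root y with |y| ≤ 4.
  x = -3: f_y(-3, y) = 2*y - 21; no integer root y with |y| ≤ 4.
  x = -2: f_y(-2, y) = 2*y - 12; no integer root y with |y| ≤ 4.
  x = -1: f_y(-1, y) = 2*y - 5; no integer root y with |y| ≤ 4.
  x = 0: f_y(0, y) = 2*y; vanishes at y ∈ {0}. (0, 0): f_x = -16 ≠ 0.
  x = 1: f_y(1, y) = 2*y + 3; no integer root y with |y| ≤ 4.
  x = 2: f_y(2, y) = 2*y + 4; vanishes at y ∈ {-2}. (2, -2): f_x = 0, f = 0 — SINGULAR.
  x = 3: f_y(3, y) = 2*y + 3; no integer root y with |y| ≤ 4.
  x = 4: f_y(4, y) = 2*y; vanishes at y ∈ {0}. (4, 0): f_x = -32 ≠ 0.
Only singular point on the grid: (2, -2).
Classify: substitute x = 2 + u, y = -2 + v and expand: f = -2*u**3 - u**2*v + v**2.
No constant or linear terms (consistent with a singular point). Quadratic part: v**2. Cubic part: -2*u**3 - u**2*v.
The quadratic part v**2 is a perfect square, so there is a single (double) tangent line v = 0, i.e. y = -2. Restricting the cubic part to that line (v = 0) leaves -2*u**3 ≠ 0, so f is not divisible by v and the branch is v² ≈ 2*u**3 to lowest order — this is a cusp.
Classification: cusp.


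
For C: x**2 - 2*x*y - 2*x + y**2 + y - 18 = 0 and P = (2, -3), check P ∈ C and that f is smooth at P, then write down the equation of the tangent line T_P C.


Tangent line at P: 8*x - 9*y - 43 = 0.

Step 1: f(2, -3) = 0, so P lies on C.
Step 2: partial derivatives
  f_x(x, y) = 2*x - 2*y - 2, f_y(x, y) = -2*x + 2*y + 1.
  f_x(P) = 8, f_y(P) = -9 (gradient nonzero, so P is smooth).
Step 3: tangent line at P: 8·(x − 2) + -9·(y − -3) = 0.
Expanding: 8*x - 9*y - 43 = 0.


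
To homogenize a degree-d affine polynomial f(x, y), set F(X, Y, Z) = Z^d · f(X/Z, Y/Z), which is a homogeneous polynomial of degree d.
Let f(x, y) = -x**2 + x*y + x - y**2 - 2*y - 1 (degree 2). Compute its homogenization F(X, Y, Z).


F(X, Y, Z) = -X**2 + X*Y + X*Z - Y**2 - 2*Y*Z - Z**2

deg(f) = 2.
Substitute x = X/Z, y = Y/Z into f, then multiply by Z^2.
  monomial -1·x^2·y^0 ↦ -1·X^2·Y^0·Z^0.
  monomial 1·x^1·y^1 ↦ 1·X^1·Y^1·Z^0.
  monomial 1·x^1·y^0 ↦ 1·X^1·Y^0·Z^1.
  monomial -1·x^0·y^2 ↦ -1·X^0·Y^2·Z^0.
  monomial -2·x^0·y^1 ↦ -2·X^0·Y^1·Z^1.
  monomial -1·x^0·y^0 ↦ -1·X^0·Y^0·Z^2.
Collecting: F(X, Y, Z) = -X**2 + X*Y + X*Z - Y**2 - 2*Y*Z - Z**2.


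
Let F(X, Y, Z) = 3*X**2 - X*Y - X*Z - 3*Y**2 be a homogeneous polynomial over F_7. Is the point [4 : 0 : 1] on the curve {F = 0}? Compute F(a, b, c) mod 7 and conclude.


F(4,0,1) ≡ 2 (mod 7); P is NOT on the curve.

Evaluate F(4, 0, 1) term-by-term (mod 7).
  3*X**2 ↦ 3·16·1·1 = 48
  -X*Y ↦ -1·4·0·1 = 0
  -X*Z ↦ -1·4·1·1 = -4
  -3*Y**2 ↦ -3·1·0·1 = 0
Sum: F(4, 0, 1) = (48) + (0) + (-4) + (0) = 44.
Reducing mod 7: 44 ≡ 2 (mod 7).
Since F(a, b, c) ≡ 2 ≠ 0 (mod 7), P does NOT lie on the curve.


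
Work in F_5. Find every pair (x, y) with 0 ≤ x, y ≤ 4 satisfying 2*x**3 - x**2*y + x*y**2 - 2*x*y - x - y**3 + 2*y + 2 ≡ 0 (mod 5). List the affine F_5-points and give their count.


Affine F_5-points: {(2, 4), (3, 4), (4, 2)}; count = 3.

For each of the 25 pairs (x, y) ∈ F_5², evaluate f(x, y) mod 5. Record the zeros.
  x = 0: [0↦2, 1↦3, 2↦3, 3↦1, 4↦1]  zeros at y ∈ ∅
  x = 1: [0↦3, 1↦2, 2↦2, 3↦2, 4↦1]  zeros at y ∈ ∅
  x = 2: [0↦1, 1↦1, 2↦4, 3↦4, 4↦0]  zeros at y ∈ {4}
  x = 3: [0↦3, 1↦2, 2↦1, 3↦4, 4↦0]  zeros at y ∈ {4}
  x = 4: [0↦1, 1↦2, 2↦0, 3↦4, 4↦3]  zeros at y ∈ {2}
Collecting zeros: affine points = {(2, 4), (3, 4), (4, 2)}.
Total count |C(F_5)_aff| = 3.


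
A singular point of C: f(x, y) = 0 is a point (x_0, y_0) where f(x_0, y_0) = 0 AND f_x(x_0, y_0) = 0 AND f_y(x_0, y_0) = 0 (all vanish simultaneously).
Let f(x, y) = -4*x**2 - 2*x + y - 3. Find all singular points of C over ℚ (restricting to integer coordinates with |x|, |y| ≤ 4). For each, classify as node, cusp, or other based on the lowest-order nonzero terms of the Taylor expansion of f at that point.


No singular points in the scanned grid; C is smooth there.

Compute partial derivatives:
  f_x = -8*x - 2.
  f_y = 1.
f_y = 1 is a nonzero constant, so f_y never vanishes: no point (x, y) can satisfy f = f_x = f_y = 0. In particular no (x, y) ∈ {−4, ..., 4}² is singular; the curve is smooth.


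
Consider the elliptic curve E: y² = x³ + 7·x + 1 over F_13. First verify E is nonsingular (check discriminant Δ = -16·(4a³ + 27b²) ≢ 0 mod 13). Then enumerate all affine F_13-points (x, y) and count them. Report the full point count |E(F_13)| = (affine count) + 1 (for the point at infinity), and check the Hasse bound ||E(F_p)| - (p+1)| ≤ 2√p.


Affine points = {(0, 1), (0, 12), (1, 3), (1, 10), (2, 6), (2, 7), (3, 6), (3, 7), (6, 5), (6, 8), (7, 4), (7, 9), (8, 6), (8, 7), (9, 0)}; affine count = 15; |E(F_13)| = 16.

Discriminant check: Δ ∝ 4a³ + 27b² = 4·7³ + 27·1² = 4·343 + 27·1 ≡ 8 (mod 13). Nonzero ⇒ E is nonsingular.
For each x ∈ F_13, compute rhs = x³ + 7·x + 1 mod 13, then count y ∈ F_13 with y² ≡ rhs.
  x = 0: rhs = 1, matching y values: 1, 12 (2 points).
  x = 1: rhs = 9, matching y values: 3, 10 (2 points).
  x = 2: rhs = 10, matching y values: 6, 7 (2 points).
  x = 3: rhs = 10, matching y values: 6, 7 (2 points).
  x = 4: rhs = 2, matching y values: none (0 points).
  x = 5: rhs = 5, matching y values: none (0 points).
  x = 6: rhs = 12, matching y values: 5, 8 (2 points).
  x = 7: rhs = 3, matching y values: 4, 9 (2 points).
  x = 8: rhs = 10, matching y values: 6, 7 (2 points).
  x = 9: rhs = 0, matching y values: 0 (1 points).
  x = 10: rhs = 5, matching y values: none (0 points).
  x = 11: rhs = 5, matching y values: none (0 points).
  x = 12: rhs = 6, matching y values: none (0 points).
Total affine count: 15.
Full point count |E(F_13)| = 15 + 1 = 16.
Hasse bound: |16 − (13+1)| = |2| = 2 ≤ 2√13 ≈ 7.2111 ✓.


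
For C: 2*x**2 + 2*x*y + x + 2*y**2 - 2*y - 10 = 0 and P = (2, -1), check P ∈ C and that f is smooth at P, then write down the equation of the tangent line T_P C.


Tangent line at P: 7*x - 2*y - 16 = 0.

Step 1: f(2, -1) = 0, so P lies on C.
Step 2: partial derivatives
  f_x(x, y) = 4*x + 2*y + 1, f_y(x, y) = 2*x + 4*y - 2.
  f_x(P) = 7, f_y(P) = -2 (gradient nonzero, so P is smooth).
Step 3: tangent line at P: 7·(x − 2) + -2·(y − -1) = 0.
Expanding: 7*x - 2*y - 16 = 0.


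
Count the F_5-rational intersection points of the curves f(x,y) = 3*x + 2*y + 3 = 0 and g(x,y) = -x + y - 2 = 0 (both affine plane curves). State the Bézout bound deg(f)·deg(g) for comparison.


Common zeros: ∅; count = 0; Bézout bound = 1.

deg(f) = 1, deg(g) = 1, so Bézout bound = 1.
Scan x ∈ F_5. For each x, list the y ∈ F_5 with f(x, y) ≡ 0 and those with g(x, y) ≡ 0 (mod 5); the common zeros in that column are the intersection.
  x = 0: f ≡ 0 at y ∈ {1}; g ≡ 0 at y ∈ {2}; common: ∅.
  x = 1: f ≡ 0 at y ∈ {2}; g ≡ 0 at y ∈ {3}; common: ∅.
  x = 2: f ≡ 0 at y ∈ {3}; g ≡ 0 at y ∈ {4}; common: ∅.
  x = 3: f ≡ 0 at y ∈ {4}; g ≡ 0 at y ∈ {0}; common: ∅.
  x = 4: f ≡ 0 at y ∈ {0}; g ≡ 0 at y ∈ {1}; common: ∅.
Collecting: common zeros = ∅, so the count is 0.
Comparison with the Bézout bound: 0 ≤ 1 = deg(f)·deg(g), as expected for curves with no common component (the affine F_5-count falls short of the bound because intersections may lie at infinity, over extension fields, or carry multiplicity).


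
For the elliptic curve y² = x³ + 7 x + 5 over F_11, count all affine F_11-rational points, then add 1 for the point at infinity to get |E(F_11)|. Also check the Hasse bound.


Affine points = {(0, 4), (0, 7), (2, 4), (2, 7), (3, 3), (3, 8), (4, 3), (4, 8), (5, 0), (7, 1), (7, 10), (8, 1), (8, 10), (9, 4), (9, 7)}; affine count = 15; |E(F_11)| = 16.

Discriminant check: Δ ∝ 4a³ + 27b² = 4·7³ + 27·5² = 4·343 + 27·25 ≡ 1 (mod 11). Nonzero ⇒ E is nonsingular.
For each x ∈ F_11, compute rhs = x³ + 7·x + 5 mod 11, then count y ∈ F_11 with y² ≡ rhs.
  x = 0: rhs = 5, matching y values: 4, 7 (2 points).
  x = 1: rhs = 2, matching y values: none (0 points).
  x = 2: rhs = 5, matching y values: 4, 7 (2 points).
  x = 3: rhs = 9, matching y values: 3, 8 (2 points).
  x = 4: rhs = 9, matching y values: 3, 8 (2 points).
  x = 5: rhs = 0, matching y values: 0 (1 points).
  x = 6: rhs = 10, matching y values: none (0 points).
  x = 7: rhs = 1, matching y values: 1, 10 (2 points).
  x = 8: rhs = 1, matching y values: 1, 10 (2 points).
  x = 9: rhs = 5, matching y values: 4, 7 (2 points).
  x = 10: rhs = 8, matching y values: none (0 points).
Total affine count: 15.
Full point count |E(F_11)| = 15 + 1 = 16.
Hasse bound: |16 − (11+1)| = |4| = 4 ≤ 2√11 ≈ 6.6332 ✓.


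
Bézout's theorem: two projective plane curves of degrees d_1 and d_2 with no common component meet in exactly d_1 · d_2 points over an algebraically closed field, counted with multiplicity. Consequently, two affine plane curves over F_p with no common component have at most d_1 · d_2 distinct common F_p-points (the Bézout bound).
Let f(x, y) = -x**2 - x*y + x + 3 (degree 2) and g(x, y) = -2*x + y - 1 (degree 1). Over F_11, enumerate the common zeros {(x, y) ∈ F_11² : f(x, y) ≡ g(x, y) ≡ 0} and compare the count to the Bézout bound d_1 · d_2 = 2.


Common zeros: {(1, 3), (10, 10)}; count = 2; Bézout bound = 2.

deg(f) = 2, deg(g) = 1, so Bézout bound = 2.
Scan x ∈ F_11. For each x, list the y ∈ F_11 with f(x, y) ≡ 0 and those with g(x, y) ≡ 0 (mod 11); the common zeros in that column are the intersection.
  x = 0: f ≡ 0 at y ∈ ∅; g ≡ 0 at y ∈ {1}; common: ∅.
  x = 1: f ≡ 0 at y ∈ {3}; g ≡ 0 at y ∈ {3}; common: {3}.
  x = 2: f ≡ 0 at y ∈ {6}; g ≡ 0 at y ∈ {5}; common: ∅.
  x = 3: f ≡ 0 at y ∈ {10}; g ≡ 0 at y ∈ {7}; common: ∅.
  x = 4: f ≡ 0 at y ∈ {6}; g ≡ 0 at y ∈ {9}; common: ∅.
  x = 5: f ≡ 0 at y ∈ {1}; g ≡ 0 at y ∈ {0}; common: ∅.
  x = 6: f ≡ 0 at y ∈ {1}; g ≡ 0 at y ∈ {2}; common: ∅.
  x = 7: f ≡ 0 at y ∈ {7}; g ≡ 0 at y ∈ {4}; common: ∅.
  x = 8: f ≡ 0 at y ∈ {3}; g ≡ 0 at y ∈ {6}; common: ∅.
  x = 9: f ≡ 0 at y ∈ {7}; g ≡ 0 at y ∈ {8}; common: ∅.
  x = 10: f ≡ 0 at y ∈ {10}; g ≡ 0 at y ∈ {10}; common: {10}.
Collecting: common zeros = {(1, 3), (10, 10)}, so the count is 2.
Comparison with the Bézout bound: 2 ≤ 2 = deg(f)·deg(g), as expected for curves with no common component (the bound is attained).
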